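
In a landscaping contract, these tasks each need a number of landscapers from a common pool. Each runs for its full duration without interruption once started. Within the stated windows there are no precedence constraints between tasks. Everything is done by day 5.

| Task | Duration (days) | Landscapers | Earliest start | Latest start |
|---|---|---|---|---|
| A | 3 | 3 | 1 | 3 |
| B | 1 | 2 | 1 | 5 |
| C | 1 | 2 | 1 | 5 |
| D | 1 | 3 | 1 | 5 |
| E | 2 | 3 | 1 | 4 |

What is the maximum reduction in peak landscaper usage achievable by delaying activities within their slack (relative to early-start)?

7

Early-start peak: d1:13  d2:6  d3:3  d4:0  d5:0 ⇒ 13.
Leveled (A@1, B@1, C@2, D@3, E@4): d1:5  d2:5  d3:6  d4:3  d5:3 ⇒ 6.
Reduction 13 − 6 = 7.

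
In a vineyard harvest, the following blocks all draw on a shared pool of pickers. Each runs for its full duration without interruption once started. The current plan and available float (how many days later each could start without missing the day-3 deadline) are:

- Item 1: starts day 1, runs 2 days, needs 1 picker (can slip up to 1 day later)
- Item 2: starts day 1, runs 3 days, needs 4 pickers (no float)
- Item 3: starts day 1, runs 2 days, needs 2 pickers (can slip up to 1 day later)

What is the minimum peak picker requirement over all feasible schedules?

Schedule Item 1@1, Item 2@1, Item 3@1: d1:7  d2:7  d3:4 — peak 7.
No arrangement of the 4 feasible schedules does better.

7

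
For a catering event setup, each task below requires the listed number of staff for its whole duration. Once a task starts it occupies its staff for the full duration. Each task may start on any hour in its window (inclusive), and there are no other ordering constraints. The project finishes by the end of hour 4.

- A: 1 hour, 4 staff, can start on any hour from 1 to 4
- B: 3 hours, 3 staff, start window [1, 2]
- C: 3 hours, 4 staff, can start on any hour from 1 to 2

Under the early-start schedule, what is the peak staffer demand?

11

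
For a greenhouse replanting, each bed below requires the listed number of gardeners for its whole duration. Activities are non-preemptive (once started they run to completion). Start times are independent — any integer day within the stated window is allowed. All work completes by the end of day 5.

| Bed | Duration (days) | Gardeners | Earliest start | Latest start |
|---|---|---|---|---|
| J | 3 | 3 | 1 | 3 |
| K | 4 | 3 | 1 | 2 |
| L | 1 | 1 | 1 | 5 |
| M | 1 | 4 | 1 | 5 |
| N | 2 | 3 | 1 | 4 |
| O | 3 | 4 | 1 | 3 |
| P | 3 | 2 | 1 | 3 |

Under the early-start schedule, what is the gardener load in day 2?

At early start, day 2 has: J, K, N, O, P.
Demand: 3 + 3 + 3 + 4 + 2 = 15.

15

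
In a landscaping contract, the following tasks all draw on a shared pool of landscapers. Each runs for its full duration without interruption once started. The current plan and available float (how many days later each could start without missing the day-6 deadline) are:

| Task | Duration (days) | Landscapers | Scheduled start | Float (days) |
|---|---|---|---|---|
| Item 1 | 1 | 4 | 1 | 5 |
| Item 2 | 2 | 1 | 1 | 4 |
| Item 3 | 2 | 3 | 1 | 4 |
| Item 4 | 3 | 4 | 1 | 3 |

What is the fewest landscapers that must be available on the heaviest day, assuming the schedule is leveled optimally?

Early-start (Item 1@1, Item 2@1, Item 3@1, Item 4@1) gives peak 12: d1:12  d2:8  d3:4  d4:0  d5:0  d6:0.
Shift Item 2→2, Item 3→2, Item 4→4.
Schedule Item 1@1, Item 2@2, Item 3@2, Item 4@4: d1:4  d2:4  d3:4  d4:4  d5:4  d6:4 — peak 4.
Total landscaper-days = 24 over 6 days ⇒ peak ≥ ⌈24/6⌉ = 4, so 4 is optimal.

4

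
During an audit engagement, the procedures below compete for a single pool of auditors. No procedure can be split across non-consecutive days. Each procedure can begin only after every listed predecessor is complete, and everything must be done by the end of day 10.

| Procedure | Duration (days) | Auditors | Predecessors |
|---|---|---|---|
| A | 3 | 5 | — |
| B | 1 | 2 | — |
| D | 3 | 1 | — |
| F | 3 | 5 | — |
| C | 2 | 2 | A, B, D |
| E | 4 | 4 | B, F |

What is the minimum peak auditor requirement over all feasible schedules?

7

Early-start (A@1, B@1, D@1, F@1, C@4, E@4) gives peak 13: d1:13  d2:11  d3:11  d4:6  d5:6  d6:4  d7:4  d8:0  d9:0  d10:0.
Shift D→2, F→4, C→5, E→7.
Schedule A@1, B@1, D@2, F@4, C@5, E@7: d1:7  d2:6  d3:6  d4:6  d5:7  d6:7  d7:4  d8:4  d9:4  d10:4 — peak 7.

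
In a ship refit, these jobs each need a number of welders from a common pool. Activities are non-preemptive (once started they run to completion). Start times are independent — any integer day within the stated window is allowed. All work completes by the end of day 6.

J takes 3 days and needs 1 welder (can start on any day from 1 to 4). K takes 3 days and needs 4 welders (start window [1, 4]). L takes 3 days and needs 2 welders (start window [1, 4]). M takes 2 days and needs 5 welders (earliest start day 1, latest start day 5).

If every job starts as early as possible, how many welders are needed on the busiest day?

Early-start schedule: J@1, K@1, L@1, M@1.
Load per day: day 1: 12, day 2: 12, day 3: 7, day 4: 0, day 5: 0, day 6: 0.
Peak is 12.

12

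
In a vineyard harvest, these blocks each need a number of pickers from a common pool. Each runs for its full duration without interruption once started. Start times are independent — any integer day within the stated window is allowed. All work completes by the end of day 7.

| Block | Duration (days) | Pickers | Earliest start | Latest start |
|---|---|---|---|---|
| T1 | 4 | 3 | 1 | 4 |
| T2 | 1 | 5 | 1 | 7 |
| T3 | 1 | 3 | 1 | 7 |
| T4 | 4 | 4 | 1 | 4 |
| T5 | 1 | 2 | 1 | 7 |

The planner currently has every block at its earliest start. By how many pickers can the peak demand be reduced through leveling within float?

Early-start peak: d1:17  d2:7  d3:7  d4:7  d5:0  d6:0  d7:0 ⇒ 17.
Leveled (T1@1, T2@5, T3@6, T4@1, T5@5): d1:7  d2:7  d3:7  d4:7  d5:7  d6:3  d7:0 ⇒ 7.
Reduction 17 − 7 = 10.

10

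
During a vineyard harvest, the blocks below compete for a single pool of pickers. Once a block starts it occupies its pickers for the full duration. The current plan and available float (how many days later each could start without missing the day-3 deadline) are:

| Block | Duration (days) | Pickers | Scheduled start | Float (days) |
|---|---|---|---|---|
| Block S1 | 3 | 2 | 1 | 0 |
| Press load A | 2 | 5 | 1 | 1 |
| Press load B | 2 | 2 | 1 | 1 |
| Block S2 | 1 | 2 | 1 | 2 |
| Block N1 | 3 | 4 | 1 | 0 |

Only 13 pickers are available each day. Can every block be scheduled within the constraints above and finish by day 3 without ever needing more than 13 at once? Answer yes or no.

yes

Schedule Block S1@1, Press load A@1, Press load B@1, Block S2@3, Block N1@1: d1:13  d2:13  d3:8 — peak 13 ≤ 13.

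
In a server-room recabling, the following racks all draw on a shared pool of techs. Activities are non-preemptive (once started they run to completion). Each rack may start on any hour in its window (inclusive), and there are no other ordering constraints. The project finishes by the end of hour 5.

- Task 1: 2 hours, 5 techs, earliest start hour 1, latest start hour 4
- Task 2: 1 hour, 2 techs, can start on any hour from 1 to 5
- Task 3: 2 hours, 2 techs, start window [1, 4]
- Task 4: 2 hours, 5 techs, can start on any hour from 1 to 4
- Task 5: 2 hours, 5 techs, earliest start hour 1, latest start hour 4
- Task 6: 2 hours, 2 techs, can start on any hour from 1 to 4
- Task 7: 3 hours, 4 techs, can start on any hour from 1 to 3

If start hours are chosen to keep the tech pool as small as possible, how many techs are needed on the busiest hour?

12

Early-start (Task 1@1, Task 2@1, Task 3@1, Task 4@1, Task 5@1, Task 6@1, Task 7@1) gives peak 25: h1:25  h2:23  h3:4  h4:0  h5:0.
Shift Task 4→2, Task 5→4, Task 6→3, Task 7→3.
Schedule Task 1@1, Task 2@1, Task 3@1, Task 4@2, Task 5@4, Task 6@3, Task 7@3: h1:9  h2:12  h3:11  h4:11  h5:9 — peak 12.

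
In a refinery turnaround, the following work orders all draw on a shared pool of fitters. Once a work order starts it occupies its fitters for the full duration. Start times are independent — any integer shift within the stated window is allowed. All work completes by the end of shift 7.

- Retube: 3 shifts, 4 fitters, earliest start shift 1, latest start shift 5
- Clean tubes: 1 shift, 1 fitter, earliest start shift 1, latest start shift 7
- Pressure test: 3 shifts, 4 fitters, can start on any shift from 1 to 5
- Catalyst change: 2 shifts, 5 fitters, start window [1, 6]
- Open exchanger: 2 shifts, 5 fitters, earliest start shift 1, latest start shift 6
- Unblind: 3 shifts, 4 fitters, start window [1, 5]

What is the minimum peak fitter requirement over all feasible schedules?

Early-start (Retube@1, Clean tubes@1, Pressure test@1, Catalyst change@1, Open exchanger@1, Unblind@1) gives peak 23: s1:23  s2:22  s3:12  s4:0  s5:0  s6:0  s7:0.
Shift Catalyst change→4, Open exchanger→6, Unblind→4.
Schedule Retube@1, Clean tubes@1, Pressure test@1, Catalyst change@4, Open exchanger@6, Unblind@4: s1:9  s2:8  s3:8  s4:9  s5:9  s6:9  s7:5 — peak 9.
Total fitter-shifts = 57 over 7 shifts ⇒ peak ≥ ⌈57/7⌉ = 9, so 9 is optimal.

9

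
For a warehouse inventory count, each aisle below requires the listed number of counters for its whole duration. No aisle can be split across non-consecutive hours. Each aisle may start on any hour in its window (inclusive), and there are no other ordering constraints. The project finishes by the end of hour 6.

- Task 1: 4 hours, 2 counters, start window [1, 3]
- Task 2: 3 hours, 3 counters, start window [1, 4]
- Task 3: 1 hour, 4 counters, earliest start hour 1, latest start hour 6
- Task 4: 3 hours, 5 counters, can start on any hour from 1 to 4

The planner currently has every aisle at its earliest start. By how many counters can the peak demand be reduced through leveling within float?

Early-start peak: h1:14  h2:10  h3:10  h4:2  h5:0  h6:0 ⇒ 14.
Leveled (Task 1@1, Task 2@4, Task 3@5, Task 4@1): h1:7  h2:7  h3:7  h4:5  h5:7  h6:3 ⇒ 7.
Reduction 14 − 7 = 7.

7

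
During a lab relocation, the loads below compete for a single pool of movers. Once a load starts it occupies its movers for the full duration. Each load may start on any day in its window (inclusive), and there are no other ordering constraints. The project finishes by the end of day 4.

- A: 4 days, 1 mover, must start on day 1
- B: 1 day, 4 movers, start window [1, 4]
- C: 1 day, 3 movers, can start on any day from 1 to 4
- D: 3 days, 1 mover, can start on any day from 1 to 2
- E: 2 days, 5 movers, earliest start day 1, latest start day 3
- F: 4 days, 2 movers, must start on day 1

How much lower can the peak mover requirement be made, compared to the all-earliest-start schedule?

Early-start peak: d1:16  d2:9  d3:4  d4:3 ⇒ 16.
Leveled (A@1, B@1, C@2, D@1, E@3, F@1): d1:8  d2:7  d3:9  d4:8 ⇒ 9.
Reduction 16 − 9 = 7.

7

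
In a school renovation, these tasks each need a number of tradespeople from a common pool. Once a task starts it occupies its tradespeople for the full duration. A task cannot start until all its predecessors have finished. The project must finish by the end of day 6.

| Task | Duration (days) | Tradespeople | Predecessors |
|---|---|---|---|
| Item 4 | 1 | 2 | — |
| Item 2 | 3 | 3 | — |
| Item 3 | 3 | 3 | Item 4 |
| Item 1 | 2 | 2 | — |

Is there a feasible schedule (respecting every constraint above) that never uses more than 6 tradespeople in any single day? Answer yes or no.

yes

Schedule Item 4@1, Item 2@1, Item 3@4, Item 1@2: d1:5  d2:5  d3:5  d4:3  d5:3  d6:3 — peak 5 ≤ 6.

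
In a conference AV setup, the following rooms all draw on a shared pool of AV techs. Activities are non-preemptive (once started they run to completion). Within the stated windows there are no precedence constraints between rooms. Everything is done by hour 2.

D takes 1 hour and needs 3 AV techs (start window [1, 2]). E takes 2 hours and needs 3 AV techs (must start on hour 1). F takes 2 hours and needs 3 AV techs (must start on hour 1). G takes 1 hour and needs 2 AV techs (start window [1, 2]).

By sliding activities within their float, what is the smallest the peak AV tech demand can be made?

9

Early-start (D@1, E@1, F@1, G@1) gives peak 11: h1:11  h2:6.
Shift G→2.
Schedule D@1, E@1, F@1, G@2: h1:9  h2:8 — peak 9.
Total AV tech-hours = 17 over 2 hours ⇒ peak ≥ ⌈17/2⌉ = 9, so 9 is optimal.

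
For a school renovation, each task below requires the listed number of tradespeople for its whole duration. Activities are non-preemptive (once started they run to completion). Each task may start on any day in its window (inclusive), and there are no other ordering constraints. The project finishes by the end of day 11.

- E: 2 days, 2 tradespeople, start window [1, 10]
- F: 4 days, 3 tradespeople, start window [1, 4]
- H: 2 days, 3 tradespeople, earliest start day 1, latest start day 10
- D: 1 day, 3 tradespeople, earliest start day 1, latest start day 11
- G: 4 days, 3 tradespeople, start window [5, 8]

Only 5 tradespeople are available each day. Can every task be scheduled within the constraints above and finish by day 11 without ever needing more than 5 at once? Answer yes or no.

yes

Schedule E@1, F@1, H@5, D@7, G@8: d1:5  d2:5  d3:3  d4:3  d5:3  d6:3  d7:3  d8:3  d9:3  d10:3  d11:3 — peak 5 ≤ 5.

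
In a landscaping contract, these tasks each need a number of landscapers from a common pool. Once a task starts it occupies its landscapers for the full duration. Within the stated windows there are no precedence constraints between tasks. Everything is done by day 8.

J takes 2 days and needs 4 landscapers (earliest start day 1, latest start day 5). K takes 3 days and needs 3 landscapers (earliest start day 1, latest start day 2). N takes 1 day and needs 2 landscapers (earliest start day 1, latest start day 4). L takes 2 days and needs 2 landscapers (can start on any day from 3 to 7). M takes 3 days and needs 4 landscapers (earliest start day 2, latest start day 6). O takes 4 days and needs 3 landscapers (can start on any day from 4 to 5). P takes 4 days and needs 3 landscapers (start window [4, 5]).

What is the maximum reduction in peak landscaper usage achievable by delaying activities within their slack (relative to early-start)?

Early-start peak: d1:9  d2:11  d3:9  d4:12  d5:6  d6:6  d7:6  d8:0 ⇒ 12.
Leveled (J@1, K@1, N@1, L@3, M@3, O@4, P@5): d1:9  d2:7  d3:9  d4:9  d5:10  d6:6  d7:6  d8:3 ⇒ 10.
Reduction 12 − 10 = 2.

2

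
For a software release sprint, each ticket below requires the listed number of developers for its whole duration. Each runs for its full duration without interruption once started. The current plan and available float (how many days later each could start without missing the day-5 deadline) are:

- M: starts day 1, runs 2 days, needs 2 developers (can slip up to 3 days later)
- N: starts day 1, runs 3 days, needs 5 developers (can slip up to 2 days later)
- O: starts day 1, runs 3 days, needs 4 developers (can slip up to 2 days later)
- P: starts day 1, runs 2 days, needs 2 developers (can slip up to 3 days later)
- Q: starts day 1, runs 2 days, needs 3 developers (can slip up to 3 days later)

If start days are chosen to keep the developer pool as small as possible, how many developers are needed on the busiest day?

Early-start (M@1, N@1, O@1, P@1, Q@1) gives peak 16: d1:16  d2:16  d3:9  d4:0  d5:0.
Shift O→3, Q→4.
Schedule M@1, N@1, O@3, P@1, Q@4: d1:9  d2:9  d3:9  d4:7  d5:7 — peak 9.
Total developer-days = 41 over 5 days ⇒ peak ≥ ⌈41/5⌉ = 9, so 9 is optimal.

9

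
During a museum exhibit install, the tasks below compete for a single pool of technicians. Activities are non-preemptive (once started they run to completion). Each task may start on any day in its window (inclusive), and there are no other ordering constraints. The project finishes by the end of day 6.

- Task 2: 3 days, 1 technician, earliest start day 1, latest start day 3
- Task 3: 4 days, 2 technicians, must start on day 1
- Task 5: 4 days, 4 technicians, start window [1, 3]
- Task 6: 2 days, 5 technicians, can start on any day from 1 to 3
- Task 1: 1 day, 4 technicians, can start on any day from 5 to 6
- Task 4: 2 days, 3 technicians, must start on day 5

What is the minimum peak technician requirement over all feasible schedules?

11

Early-start (Task 2@1, Task 3@1, Task 5@1, Task 6@1, Task 1@5, Task 4@5) gives peak 12: d1:12  d2:12  d3:7  d4:6  d5:7  d6:3.
Shift Task 5→3.
Schedule Task 2@1, Task 3@1, Task 5@3, Task 6@1, Task 1@5, Task 4@5: d1:8  d2:8  d3:7  d4:6  d5:11  d6:7 — peak 11.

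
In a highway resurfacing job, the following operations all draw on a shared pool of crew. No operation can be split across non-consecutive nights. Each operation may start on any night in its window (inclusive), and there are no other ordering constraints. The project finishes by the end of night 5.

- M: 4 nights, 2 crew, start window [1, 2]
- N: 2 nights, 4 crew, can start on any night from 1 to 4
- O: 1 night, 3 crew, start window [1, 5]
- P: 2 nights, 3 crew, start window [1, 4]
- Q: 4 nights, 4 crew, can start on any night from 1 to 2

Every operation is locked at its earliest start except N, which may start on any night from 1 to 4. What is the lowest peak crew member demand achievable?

N@1: n1:16  n2:13  n3:6  n4:6  n5:0 → peak 16
N@2: n1:12  n2:13  n3:10  n4:6  n5:0 → peak 13
N@3: n1:12  n2:9  n3:10  n4:10  n5:0 → peak 12
N@4: n1:12  n2:9  n3:6  n4:10  n5:4 → peak 12
Best is N@3, peak 12.

12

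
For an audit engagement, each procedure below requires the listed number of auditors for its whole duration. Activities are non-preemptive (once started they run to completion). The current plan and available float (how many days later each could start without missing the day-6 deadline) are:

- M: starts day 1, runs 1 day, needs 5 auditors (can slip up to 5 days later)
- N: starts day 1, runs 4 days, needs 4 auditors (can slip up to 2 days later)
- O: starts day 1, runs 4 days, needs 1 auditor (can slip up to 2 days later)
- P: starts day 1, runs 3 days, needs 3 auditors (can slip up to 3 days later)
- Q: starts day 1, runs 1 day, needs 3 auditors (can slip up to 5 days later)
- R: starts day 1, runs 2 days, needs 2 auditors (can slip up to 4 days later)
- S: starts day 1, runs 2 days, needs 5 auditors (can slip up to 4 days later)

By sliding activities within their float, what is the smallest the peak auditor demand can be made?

Early-start (M@1, N@1, O@1, P@1, Q@1, R@1, S@1) gives peak 23: d1:23  d2:15  d3:8  d4:5  d5:0  d6:0.
Shift O→3, P→4, Q→2, R→2, S→5.
Schedule M@1, N@1, O@3, P@4, Q@2, R@2, S@5: d1:9  d2:9  d3:7  d4:8  d5:9  d6:9 — peak 9.
Total auditor-days = 51 over 6 days ⇒ peak ≥ ⌈51/6⌉ = 9, so 9 is optimal.

9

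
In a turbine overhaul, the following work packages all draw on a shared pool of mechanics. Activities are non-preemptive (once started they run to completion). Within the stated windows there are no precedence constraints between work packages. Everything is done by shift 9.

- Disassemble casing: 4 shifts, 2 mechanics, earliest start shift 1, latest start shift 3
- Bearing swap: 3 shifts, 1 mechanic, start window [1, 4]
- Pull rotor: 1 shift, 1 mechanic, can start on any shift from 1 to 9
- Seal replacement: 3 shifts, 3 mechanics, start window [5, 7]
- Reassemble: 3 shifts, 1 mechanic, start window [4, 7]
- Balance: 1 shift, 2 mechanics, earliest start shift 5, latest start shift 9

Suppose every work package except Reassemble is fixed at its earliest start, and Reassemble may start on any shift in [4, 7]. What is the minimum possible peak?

5

Reassemble@4: s1:4  s2:3  s3:3  s4:3  s5:6  s6:4  s7:3  s8:0  s9:0 → peak 6
Reassemble@5: s1:4  s2:3  s3:3  s4:2  s5:6  s6:4  s7:4  s8:0  s9:0 → peak 6
Reassemble@6: s1:4  s2:3  s3:3  s4:2  s5:5  s6:4  s7:4  s8:1  s9:0 → peak 5
Reassemble@7: s1:4  s2:3  s3:3  s4:2  s5:5  s6:3  s7:4  s8:1  s9:1 → peak 5
Best is Reassemble@6, peak 5.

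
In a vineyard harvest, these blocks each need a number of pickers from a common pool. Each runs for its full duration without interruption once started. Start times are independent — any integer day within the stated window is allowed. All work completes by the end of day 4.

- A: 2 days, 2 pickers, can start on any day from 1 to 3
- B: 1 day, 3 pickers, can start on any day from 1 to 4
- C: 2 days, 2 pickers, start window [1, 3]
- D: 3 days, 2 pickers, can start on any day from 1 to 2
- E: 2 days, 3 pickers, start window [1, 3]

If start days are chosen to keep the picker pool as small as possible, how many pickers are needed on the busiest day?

6

Early-start (A@1, B@1, C@1, D@1, E@1) gives peak 12: d1:12  d2:9  d3:2  d4:0.
Shift B→4, E→3.
Schedule A@1, B@4, C@1, D@1, E@3: d1:6  d2:6  d3:5  d4:6 — peak 6.
Total picker-days = 23 over 4 days ⇒ peak ≥ ⌈23/4⌉ = 6, so 6 is optimal.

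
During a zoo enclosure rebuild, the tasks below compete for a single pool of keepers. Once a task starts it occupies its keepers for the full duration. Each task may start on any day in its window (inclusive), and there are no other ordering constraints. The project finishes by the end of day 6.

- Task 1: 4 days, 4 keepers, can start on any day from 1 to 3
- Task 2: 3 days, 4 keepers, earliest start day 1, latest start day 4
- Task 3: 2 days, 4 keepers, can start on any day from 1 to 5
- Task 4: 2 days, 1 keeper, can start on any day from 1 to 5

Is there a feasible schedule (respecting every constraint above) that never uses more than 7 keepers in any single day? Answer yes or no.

The minimum achievable peak is 8; 7 < 8, so no feasible schedule stays within the cap.

no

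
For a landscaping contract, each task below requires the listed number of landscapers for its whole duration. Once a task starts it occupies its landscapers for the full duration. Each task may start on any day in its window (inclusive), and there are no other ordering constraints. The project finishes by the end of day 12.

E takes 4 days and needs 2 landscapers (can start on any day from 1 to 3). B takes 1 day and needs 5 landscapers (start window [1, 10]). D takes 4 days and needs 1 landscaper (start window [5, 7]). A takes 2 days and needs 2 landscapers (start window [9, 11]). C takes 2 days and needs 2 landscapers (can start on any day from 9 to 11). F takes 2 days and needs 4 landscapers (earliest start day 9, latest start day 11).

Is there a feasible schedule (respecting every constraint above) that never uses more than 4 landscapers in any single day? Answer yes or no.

no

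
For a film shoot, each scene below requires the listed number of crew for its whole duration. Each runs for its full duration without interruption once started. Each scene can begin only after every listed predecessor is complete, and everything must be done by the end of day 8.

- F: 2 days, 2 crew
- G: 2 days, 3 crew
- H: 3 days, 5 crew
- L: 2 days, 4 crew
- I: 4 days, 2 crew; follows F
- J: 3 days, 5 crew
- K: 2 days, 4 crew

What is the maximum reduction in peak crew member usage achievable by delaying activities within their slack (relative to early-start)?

14

Early-start peak: d1:23  d2:23  d3:12  d4:2  d5:2  d6:2  d7:0  d8:0 ⇒ 23.
Leveled (F@1, G@1, H@3, L@1, I@3, J@6, K@7): d1:9  d2:9  d3:7  d4:7  d5:7  d6:7  d7:9  d8:9 ⇒ 9.
Reduction 23 − 9 = 14.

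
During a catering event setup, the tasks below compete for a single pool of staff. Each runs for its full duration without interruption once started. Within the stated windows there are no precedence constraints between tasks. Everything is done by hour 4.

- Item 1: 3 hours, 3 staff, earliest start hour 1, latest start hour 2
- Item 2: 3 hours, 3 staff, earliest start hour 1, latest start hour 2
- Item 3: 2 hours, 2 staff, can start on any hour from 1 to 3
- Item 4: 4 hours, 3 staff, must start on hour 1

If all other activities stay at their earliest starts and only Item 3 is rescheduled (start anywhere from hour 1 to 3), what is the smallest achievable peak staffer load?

11

Item 3@1: h1:11  h2:11  h3:9  h4:3 → peak 11
Item 3@2: h1:9  h2:11  h3:11  h4:3 → peak 11
Item 3@3: h1:9  h2:9  h3:11  h4:5 → peak 11
Best is Item 3@1, peak 11.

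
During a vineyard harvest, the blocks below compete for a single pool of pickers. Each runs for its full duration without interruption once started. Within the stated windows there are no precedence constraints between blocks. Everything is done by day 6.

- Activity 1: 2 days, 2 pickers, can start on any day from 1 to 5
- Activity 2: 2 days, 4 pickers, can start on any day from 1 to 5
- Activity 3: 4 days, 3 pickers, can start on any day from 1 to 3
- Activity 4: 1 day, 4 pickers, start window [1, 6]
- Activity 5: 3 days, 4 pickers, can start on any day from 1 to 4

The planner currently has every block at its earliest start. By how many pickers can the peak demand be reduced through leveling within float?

Early-start peak: d1:17  d2:13  d3:7  d4:3  d5:0  d6:0 ⇒ 17.
Leveled (Activity 1@1, Activity 2@1, Activity 3@3, Activity 4@3, Activity 5@4): d1:6  d2:6  d3:7  d4:7  d5:7  d6:7 ⇒ 7.
Reduction 17 − 7 = 10.

10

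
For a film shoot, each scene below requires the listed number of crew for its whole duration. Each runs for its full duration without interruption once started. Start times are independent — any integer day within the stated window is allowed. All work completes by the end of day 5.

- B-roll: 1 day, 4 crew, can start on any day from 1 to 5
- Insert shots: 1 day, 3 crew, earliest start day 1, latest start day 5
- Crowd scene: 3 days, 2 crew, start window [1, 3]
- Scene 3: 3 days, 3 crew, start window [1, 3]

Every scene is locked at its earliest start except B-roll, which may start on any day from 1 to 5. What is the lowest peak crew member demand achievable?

B-roll@1: d1:12  d2:5  d3:5  d4:0  d5:0 → peak 12
B-roll@2: d1:8  d2:9  d3:5  d4:0  d5:0 → peak 9
B-roll@3: d1:8  d2:5  d3:9  d4:0  d5:0 → peak 9
B-roll@4: d1:8  d2:5  d3:5  d4:4  d5:0 → peak 8
B-roll@5: d1:8  d2:5  d3:5  d4:0  d5:4 → peak 8
Best is B-roll@4, peak 8.

8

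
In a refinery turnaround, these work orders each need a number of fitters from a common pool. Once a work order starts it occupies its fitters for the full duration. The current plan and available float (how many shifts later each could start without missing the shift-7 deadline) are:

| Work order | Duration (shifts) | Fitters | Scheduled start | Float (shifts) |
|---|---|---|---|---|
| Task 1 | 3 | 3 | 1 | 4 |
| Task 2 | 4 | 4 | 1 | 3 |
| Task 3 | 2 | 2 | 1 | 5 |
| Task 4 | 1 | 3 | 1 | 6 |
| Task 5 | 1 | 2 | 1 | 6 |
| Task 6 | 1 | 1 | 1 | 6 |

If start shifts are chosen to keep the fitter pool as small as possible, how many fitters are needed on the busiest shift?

Early-start (Task 1@1, Task 2@1, Task 3@1, Task 4@1, Task 5@1, Task 6@1) gives peak 15: s1:15  s2:9  s3:7  s4:4  s5:0  s6:0  s7:0.
Shift Task 2→4, Task 4→3, Task 5→4.
Schedule Task 1@1, Task 2@4, Task 3@1, Task 4@3, Task 5@4, Task 6@1: s1:6  s2:5  s3:6  s4:6  s5:4  s6:4  s7:4 — peak 6.

6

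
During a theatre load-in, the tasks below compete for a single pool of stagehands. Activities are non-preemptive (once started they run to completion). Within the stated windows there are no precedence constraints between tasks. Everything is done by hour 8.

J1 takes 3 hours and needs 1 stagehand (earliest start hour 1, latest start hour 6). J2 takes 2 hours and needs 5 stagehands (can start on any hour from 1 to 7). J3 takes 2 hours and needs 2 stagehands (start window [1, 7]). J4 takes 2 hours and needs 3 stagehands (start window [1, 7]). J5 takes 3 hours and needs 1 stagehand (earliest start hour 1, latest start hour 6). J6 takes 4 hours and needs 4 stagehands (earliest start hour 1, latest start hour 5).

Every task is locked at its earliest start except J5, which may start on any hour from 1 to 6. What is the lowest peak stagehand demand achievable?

J5@1: h1:16  h2:16  h3:6  h4:4  h5:0  h6:0  h7:0  h8:0 → peak 16
J5@2: h1:15  h2:16  h3:6  h4:5  h5:0  h6:0  h7:0  h8:0 → peak 16
J5@3: h1:15  h2:15  h3:6  h4:5  h5:1  h6:0  h7:0  h8:0 → peak 15
J5@4: h1:15  h2:15  h3:5  h4:5  h5:1  h6:1  h7:0  h8:0 → peak 15
J5@5: h1:15  h2:15  h3:5  h4:4  h5:1  h6:1  h7:1  h8:0 → peak 15
J5@6: h1:15  h2:15  h3:5  h4:4  h5:0  h6:1  h7:1  h8:1 → peak 15
Best is J5@3, peak 15.

15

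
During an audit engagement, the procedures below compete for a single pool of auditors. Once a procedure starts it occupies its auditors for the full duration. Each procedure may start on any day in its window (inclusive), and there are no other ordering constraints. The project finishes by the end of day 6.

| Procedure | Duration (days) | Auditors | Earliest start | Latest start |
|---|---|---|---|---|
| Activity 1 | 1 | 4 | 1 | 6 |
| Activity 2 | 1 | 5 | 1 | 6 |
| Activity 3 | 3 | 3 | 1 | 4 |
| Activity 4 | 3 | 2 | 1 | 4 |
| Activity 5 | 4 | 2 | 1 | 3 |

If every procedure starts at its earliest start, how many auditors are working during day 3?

At early start, day 3 has: Activity 3, Activity 4, Activity 5.
Demand: 3 + 2 + 2 = 7.

7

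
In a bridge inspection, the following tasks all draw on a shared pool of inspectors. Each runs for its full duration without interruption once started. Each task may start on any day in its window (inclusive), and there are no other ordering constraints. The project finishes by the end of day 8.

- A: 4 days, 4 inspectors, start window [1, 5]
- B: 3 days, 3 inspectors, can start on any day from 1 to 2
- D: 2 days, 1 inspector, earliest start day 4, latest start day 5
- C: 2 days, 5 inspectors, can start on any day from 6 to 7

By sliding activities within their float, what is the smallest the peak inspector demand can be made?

Schedule A@1, B@1, D@4, C@6: d1:7  d2:7  d3:7  d4:5  d5:1  d6:5  d7:5  d8:0 — peak 7.

7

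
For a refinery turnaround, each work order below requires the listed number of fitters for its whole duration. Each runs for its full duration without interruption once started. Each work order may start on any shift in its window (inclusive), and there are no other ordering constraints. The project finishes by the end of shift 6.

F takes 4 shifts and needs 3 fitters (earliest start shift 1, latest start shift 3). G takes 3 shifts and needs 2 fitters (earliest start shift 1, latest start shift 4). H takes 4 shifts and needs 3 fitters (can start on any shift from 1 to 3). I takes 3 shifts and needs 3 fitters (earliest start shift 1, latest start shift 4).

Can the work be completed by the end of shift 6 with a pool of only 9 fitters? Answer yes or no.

Schedule F@1, G@1, H@1, I@4: s1:8  s2:8  s3:8  s4:9  s5:3  s6:3 — peak 9 ≤ 9.

yes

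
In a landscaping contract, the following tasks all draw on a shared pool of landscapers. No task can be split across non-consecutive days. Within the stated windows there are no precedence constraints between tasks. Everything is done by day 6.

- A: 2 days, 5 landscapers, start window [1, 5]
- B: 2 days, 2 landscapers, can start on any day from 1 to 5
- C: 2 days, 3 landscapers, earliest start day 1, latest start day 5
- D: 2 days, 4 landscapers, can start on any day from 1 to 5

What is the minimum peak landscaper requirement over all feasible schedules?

Early-start (A@1, B@1, C@1, D@1) gives peak 14: d1:14  d2:14  d3:0  d4:0  d5:0  d6:0.
Shift B→3, C→3, D→5.
Schedule A@1, B@3, C@3, D@5: d1:5  d2:5  d3:5  d4:5  d5:4  d6:4 — peak 5.
Total landscaper-days = 28 over 6 days ⇒ peak ≥ ⌈28/6⌉ = 5, so 5 is optimal.

5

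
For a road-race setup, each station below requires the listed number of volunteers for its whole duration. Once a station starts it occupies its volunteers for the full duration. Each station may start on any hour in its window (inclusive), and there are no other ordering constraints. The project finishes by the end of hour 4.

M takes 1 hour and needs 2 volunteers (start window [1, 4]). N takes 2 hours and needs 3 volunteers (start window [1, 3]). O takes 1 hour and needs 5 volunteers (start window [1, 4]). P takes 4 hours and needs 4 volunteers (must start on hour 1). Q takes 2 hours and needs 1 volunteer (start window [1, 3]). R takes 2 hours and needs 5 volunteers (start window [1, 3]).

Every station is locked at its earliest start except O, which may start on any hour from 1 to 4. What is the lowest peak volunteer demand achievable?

15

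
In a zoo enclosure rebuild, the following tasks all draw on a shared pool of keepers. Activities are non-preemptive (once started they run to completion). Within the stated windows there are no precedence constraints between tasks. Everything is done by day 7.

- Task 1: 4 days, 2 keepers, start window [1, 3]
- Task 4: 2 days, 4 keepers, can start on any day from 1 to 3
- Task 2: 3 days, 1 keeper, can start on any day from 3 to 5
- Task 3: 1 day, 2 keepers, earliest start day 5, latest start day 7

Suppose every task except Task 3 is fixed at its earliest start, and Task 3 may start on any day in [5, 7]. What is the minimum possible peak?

Task 3@5: d1:6  d2:6  d3:3  d4:3  d5:3  d6:0  d7:0 → peak 6
Task 3@6: d1:6  d2:6  d3:3  d4:3  d5:1  d6:2  d7:0 → peak 6
Task 3@7: d1:6  d2:6  d3:3  d4:3  d5:1  d6:0  d7:2 → peak 6
Best is Task 3@5, peak 6.

6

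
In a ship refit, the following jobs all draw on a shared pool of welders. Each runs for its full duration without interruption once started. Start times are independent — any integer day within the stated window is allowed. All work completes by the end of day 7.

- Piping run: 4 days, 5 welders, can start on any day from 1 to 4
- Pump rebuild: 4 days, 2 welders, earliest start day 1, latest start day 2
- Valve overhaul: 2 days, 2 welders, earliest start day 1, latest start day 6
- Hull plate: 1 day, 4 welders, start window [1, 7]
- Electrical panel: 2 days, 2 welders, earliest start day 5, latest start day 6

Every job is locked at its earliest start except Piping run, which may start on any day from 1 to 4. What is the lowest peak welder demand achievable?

8

Piping run@1: d1:13  d2:9  d3:7  d4:7  d5:2  d6:2  d7:0 → peak 13
Piping run@2: d1:8  d2:9  d3:7  d4:7  d5:7  d6:2  d7:0 → peak 9
Piping run@3: d1:8  d2:4  d3:7  d4:7  d5:7  d6:7  d7:0 → peak 8
Piping run@4: d1:8  d2:4  d3:2  d4:7  d5:7  d6:7  d7:5 → peak 8
Best is Piping run@3, peak 8.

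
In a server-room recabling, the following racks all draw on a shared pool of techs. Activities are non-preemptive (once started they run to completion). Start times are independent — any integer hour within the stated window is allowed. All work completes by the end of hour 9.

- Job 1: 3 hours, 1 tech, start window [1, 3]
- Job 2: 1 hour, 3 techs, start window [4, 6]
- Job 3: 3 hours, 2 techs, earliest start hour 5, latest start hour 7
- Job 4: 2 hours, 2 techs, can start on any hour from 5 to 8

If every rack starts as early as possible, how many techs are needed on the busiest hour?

Early-start schedule: Job 1@1, Job 2@4, Job 3@5, Job 4@5.
Load per hour: hour 1: 1, hour 2: 1, hour 3: 1, hour 4: 3, hour 5: 4, hour 6: 4, hour 7: 2, hour 8: 0, hour 9: 0.
Peak is 4.

4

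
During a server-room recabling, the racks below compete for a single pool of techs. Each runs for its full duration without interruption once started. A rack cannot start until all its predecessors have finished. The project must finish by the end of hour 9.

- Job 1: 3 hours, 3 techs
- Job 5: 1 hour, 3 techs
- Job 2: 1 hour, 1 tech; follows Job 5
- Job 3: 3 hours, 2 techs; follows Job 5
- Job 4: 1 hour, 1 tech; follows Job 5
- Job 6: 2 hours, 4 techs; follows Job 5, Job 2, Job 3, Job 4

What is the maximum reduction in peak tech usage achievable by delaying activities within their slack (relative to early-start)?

3

Early-start peak: h1:6  h2:7  h3:5  h4:2  h5:4  h6:4  h7:0  h8:0  h9:0 ⇒ 7.
Leveled (Job 1@1, Job 5@4, Job 2@5, Job 3@5, Job 4@5, Job 6@8): h1:3  h2:3  h3:3  h4:3  h5:4  h6:2  h7:2  h8:4  h9:4 ⇒ 4.
Reduction 7 − 4 = 3.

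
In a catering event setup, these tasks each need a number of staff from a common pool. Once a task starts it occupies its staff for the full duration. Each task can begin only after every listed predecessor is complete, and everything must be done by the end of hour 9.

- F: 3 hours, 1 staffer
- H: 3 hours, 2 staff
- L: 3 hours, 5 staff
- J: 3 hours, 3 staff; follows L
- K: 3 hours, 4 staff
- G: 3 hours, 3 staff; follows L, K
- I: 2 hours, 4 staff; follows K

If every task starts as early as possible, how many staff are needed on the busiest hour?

Early-start schedule: F@1, H@1, L@1, J@4, K@1, G@4, I@4.
Load per hour: hour 1: 12, hour 2: 12, hour 3: 12, hour 4: 10, hour 5: 10, hour 6: 6, hour 7: 0, hour 8: 0, hour 9: 0.
Peak is 12.

12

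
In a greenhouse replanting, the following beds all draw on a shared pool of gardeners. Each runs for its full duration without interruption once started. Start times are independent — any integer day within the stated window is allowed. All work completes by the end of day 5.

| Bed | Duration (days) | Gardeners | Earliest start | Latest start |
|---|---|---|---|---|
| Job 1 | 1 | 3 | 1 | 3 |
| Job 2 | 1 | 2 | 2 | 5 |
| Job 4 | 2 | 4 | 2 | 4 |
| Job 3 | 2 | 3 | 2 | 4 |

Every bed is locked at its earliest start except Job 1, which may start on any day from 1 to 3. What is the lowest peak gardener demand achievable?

Job 1@1: d1:3  d2:9  d3:7  d4:0  d5:0 → peak 9
Job 1@2: d1:0  d2:12  d3:7  d4:0  d5:0 → peak 12
Job 1@3: d1:0  d2:9  d3:10  d4:0  d5:0 → peak 10
Best is Job 1@1, peak 9.

9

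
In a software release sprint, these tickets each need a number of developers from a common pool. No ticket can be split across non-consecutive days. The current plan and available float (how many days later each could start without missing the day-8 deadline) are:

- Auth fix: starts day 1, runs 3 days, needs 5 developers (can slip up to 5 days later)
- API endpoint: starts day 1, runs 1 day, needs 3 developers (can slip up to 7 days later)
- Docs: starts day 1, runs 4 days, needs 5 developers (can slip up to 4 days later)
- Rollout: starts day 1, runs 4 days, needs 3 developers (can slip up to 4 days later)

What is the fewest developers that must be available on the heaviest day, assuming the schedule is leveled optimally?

8

Early-start (Auth fix@1, API endpoint@1, Docs@1, Rollout@1) gives peak 16: d1:16  d2:13  d3:13  d4:8  d5:0  d6:0  d7:0  d8:0.
Shift Docs→4, Rollout→2.
Schedule Auth fix@1, API endpoint@1, Docs@4, Rollout@2: d1:8  d2:8  d3:8  d4:8  d5:8  d6:5  d7:5  d8:0 — peak 8.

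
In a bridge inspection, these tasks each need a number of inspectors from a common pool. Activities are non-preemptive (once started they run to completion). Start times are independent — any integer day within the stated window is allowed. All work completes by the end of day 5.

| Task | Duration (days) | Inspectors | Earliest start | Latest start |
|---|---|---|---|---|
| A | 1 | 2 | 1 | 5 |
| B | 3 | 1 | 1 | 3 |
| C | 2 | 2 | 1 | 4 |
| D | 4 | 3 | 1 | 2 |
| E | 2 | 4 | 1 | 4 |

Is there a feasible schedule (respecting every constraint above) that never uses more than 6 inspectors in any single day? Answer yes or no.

The minimum achievable peak is 7; 6 < 7, so no feasible schedule stays within the cap.

no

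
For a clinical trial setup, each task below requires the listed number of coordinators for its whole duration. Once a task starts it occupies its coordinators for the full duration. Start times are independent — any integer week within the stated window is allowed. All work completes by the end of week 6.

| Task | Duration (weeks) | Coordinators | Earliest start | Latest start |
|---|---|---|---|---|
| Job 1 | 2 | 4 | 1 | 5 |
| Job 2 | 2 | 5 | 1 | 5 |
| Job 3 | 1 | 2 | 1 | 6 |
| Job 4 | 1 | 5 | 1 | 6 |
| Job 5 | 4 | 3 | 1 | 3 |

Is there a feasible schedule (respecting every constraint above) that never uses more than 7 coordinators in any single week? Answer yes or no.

no

The minimum achievable peak is 8; 7 < 8, so no feasible schedule stays within the cap.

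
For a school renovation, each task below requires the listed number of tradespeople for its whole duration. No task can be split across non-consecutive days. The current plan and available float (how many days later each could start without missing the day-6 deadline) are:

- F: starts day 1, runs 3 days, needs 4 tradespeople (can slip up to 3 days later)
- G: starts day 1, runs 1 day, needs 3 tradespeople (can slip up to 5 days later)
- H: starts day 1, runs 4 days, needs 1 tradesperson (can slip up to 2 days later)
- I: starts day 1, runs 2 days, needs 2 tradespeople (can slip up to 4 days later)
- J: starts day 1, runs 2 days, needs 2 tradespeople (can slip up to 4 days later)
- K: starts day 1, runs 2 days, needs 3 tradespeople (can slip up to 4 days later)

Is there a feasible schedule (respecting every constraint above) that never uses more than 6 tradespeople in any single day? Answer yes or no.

yes

Schedule F@1, G@4, H@3, I@1, J@4, K@5: d1:6  d2:6  d3:5  d4:6  d5:6  d6:4 — peak 6 ≤ 6.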